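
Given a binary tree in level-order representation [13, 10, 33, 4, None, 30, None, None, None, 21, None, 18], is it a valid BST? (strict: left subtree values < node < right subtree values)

Level-order array: [13, 10, 33, 4, None, 30, None, None, None, 21, None, 18]
Validate using subtree bounds (lo, hi): at each node, require lo < value < hi,
then recurse left with hi=value and right with lo=value.
Preorder trace (stopping at first violation):
  at node 13 with bounds (-inf, +inf): OK
  at node 10 with bounds (-inf, 13): OK
  at node 4 with bounds (-inf, 10): OK
  at node 33 with bounds (13, +inf): OK
  at node 30 with bounds (13, 33): OK
  at node 21 with bounds (13, 30): OK
  at node 18 with bounds (13, 21): OK
No violation found at any node.
Result: Valid BST


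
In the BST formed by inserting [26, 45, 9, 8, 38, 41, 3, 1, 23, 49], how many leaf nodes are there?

Tree built from: [26, 45, 9, 8, 38, 41, 3, 1, 23, 49]
Tree (level-order array): [26, 9, 45, 8, 23, 38, 49, 3, None, None, None, None, 41, None, None, 1]
Rule: A leaf has 0 children.
Per-node child counts:
  node 26: 2 child(ren)
  node 9: 2 child(ren)
  node 8: 1 child(ren)
  node 3: 1 child(ren)
  node 1: 0 child(ren)
  node 23: 0 child(ren)
  node 45: 2 child(ren)
  node 38: 1 child(ren)
  node 41: 0 child(ren)
  node 49: 0 child(ren)
Matching nodes: [1, 23, 41, 49]
Count of leaf nodes: 4


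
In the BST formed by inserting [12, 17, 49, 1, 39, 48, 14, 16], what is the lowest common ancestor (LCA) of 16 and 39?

Tree insertion order: [12, 17, 49, 1, 39, 48, 14, 16]
Tree (level-order array): [12, 1, 17, None, None, 14, 49, None, 16, 39, None, None, None, None, 48]
In a BST, the LCA of p=16, q=39 is the first node v on the
root-to-leaf path with p <= v <= q (go left if both < v, right if both > v).
Walk from root:
  at 12: both 16 and 39 > 12, go right
  at 17: 16 <= 17 <= 39, this is the LCA
LCA = 17


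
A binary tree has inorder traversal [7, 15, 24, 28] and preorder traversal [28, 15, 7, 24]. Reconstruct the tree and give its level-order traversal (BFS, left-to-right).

Inorder:  [7, 15, 24, 28]
Preorder: [28, 15, 7, 24]
Algorithm: preorder visits root first, so consume preorder in order;
for each root, split the current inorder slice at that value into
left-subtree inorder and right-subtree inorder, then recurse.
Recursive splits:
  root=28; inorder splits into left=[7, 15, 24], right=[]
  root=15; inorder splits into left=[7], right=[24]
  root=7; inorder splits into left=[], right=[]
  root=24; inorder splits into left=[], right=[]
Reconstructed level-order: [28, 15, 7, 24]


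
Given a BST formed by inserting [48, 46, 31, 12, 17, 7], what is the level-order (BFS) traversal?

Tree insertion order: [48, 46, 31, 12, 17, 7]
Tree (level-order array): [48, 46, None, 31, None, 12, None, 7, 17]
BFS from the root, enqueuing left then right child of each popped node:
  queue [48] -> pop 48, enqueue [46], visited so far: [48]
  queue [46] -> pop 46, enqueue [31], visited so far: [48, 46]
  queue [31] -> pop 31, enqueue [12], visited so far: [48, 46, 31]
  queue [12] -> pop 12, enqueue [7, 17], visited so far: [48, 46, 31, 12]
  queue [7, 17] -> pop 7, enqueue [none], visited so far: [48, 46, 31, 12, 7]
  queue [17] -> pop 17, enqueue [none], visited so far: [48, 46, 31, 12, 7, 17]
Result: [48, 46, 31, 12, 7, 17]


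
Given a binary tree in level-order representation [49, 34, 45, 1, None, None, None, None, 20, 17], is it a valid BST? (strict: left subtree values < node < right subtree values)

Level-order array: [49, 34, 45, 1, None, None, None, None, 20, 17]
Validate using subtree bounds (lo, hi): at each node, require lo < value < hi,
then recurse left with hi=value and right with lo=value.
Preorder trace (stopping at first violation):
  at node 49 with bounds (-inf, +inf): OK
  at node 34 with bounds (-inf, 49): OK
  at node 1 with bounds (-inf, 34): OK
  at node 20 with bounds (1, 34): OK
  at node 17 with bounds (1, 20): OK
  at node 45 with bounds (49, +inf): VIOLATION
Node 45 violates its bound: not (49 < 45 < +inf).
Result: Not a valid BST


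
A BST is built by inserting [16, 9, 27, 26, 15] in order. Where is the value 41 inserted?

Starting tree (level order): [16, 9, 27, None, 15, 26]
Insertion path: 16 -> 27
Result: insert 41 as right child of 27
Final tree (level order): [16, 9, 27, None, 15, 26, 41]


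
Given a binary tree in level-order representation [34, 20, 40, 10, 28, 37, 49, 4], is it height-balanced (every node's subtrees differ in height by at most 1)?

Tree (level-order array): [34, 20, 40, 10, 28, 37, 49, 4]
Definition: a tree is height-balanced if, at every node, |h(left) - h(right)| <= 1 (empty subtree has height -1).
Bottom-up per-node check:
  node 4: h_left=-1, h_right=-1, diff=0 [OK], height=0
  node 10: h_left=0, h_right=-1, diff=1 [OK], height=1
  node 28: h_left=-1, h_right=-1, diff=0 [OK], height=0
  node 20: h_left=1, h_right=0, diff=1 [OK], height=2
  node 37: h_left=-1, h_right=-1, diff=0 [OK], height=0
  node 49: h_left=-1, h_right=-1, diff=0 [OK], height=0
  node 40: h_left=0, h_right=0, diff=0 [OK], height=1
  node 34: h_left=2, h_right=1, diff=1 [OK], height=3
All nodes satisfy the balance condition.
Result: Balanced


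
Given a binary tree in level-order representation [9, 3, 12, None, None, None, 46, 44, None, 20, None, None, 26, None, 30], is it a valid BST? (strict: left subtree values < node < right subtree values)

Level-order array: [9, 3, 12, None, None, None, 46, 44, None, 20, None, None, 26, None, 30]
Validate using subtree bounds (lo, hi): at each node, require lo < value < hi,
then recurse left with hi=value and right with lo=value.
Preorder trace (stopping at first violation):
  at node 9 with bounds (-inf, +inf): OK
  at node 3 with bounds (-inf, 9): OK
  at node 12 with bounds (9, +inf): OK
  at node 46 with bounds (12, +inf): OK
  at node 44 with bounds (12, 46): OK
  at node 20 with bounds (12, 44): OK
  at node 26 with bounds (20, 44): OK
  at node 30 with bounds (26, 44): OK
No violation found at any node.
Result: Valid BST


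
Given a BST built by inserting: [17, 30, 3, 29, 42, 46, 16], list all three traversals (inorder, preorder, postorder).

Tree insertion order: [17, 30, 3, 29, 42, 46, 16]
Tree (level-order array): [17, 3, 30, None, 16, 29, 42, None, None, None, None, None, 46]
Inorder (L, root, R): [3, 16, 17, 29, 30, 42, 46]
Preorder (root, L, R): [17, 3, 16, 30, 29, 42, 46]
Postorder (L, R, root): [16, 3, 29, 46, 42, 30, 17]


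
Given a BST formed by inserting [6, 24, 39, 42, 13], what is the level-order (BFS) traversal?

Tree insertion order: [6, 24, 39, 42, 13]
Tree (level-order array): [6, None, 24, 13, 39, None, None, None, 42]
BFS from the root, enqueuing left then right child of each popped node:
  queue [6] -> pop 6, enqueue [24], visited so far: [6]
  queue [24] -> pop 24, enqueue [13, 39], visited so far: [6, 24]
  queue [13, 39] -> pop 13, enqueue [none], visited so far: [6, 24, 13]
  queue [39] -> pop 39, enqueue [42], visited so far: [6, 24, 13, 39]
  queue [42] -> pop 42, enqueue [none], visited so far: [6, 24, 13, 39, 42]
Result: [6, 24, 13, 39, 42]


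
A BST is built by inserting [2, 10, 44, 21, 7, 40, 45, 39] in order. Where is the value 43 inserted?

Starting tree (level order): [2, None, 10, 7, 44, None, None, 21, 45, None, 40, None, None, 39]
Insertion path: 2 -> 10 -> 44 -> 21 -> 40
Result: insert 43 as right child of 40
Final tree (level order): [2, None, 10, 7, 44, None, None, 21, 45, None, 40, None, None, 39, 43]


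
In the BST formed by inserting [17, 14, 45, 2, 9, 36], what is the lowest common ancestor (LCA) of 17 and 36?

Tree insertion order: [17, 14, 45, 2, 9, 36]
Tree (level-order array): [17, 14, 45, 2, None, 36, None, None, 9]
In a BST, the LCA of p=17, q=36 is the first node v on the
root-to-leaf path with p <= v <= q (go left if both < v, right if both > v).
Walk from root:
  at 17: 17 <= 17 <= 36, this is the LCA
LCA = 17


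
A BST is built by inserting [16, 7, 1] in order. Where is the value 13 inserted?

Starting tree (level order): [16, 7, None, 1]
Insertion path: 16 -> 7
Result: insert 13 as right child of 7
Final tree (level order): [16, 7, None, 1, 13]


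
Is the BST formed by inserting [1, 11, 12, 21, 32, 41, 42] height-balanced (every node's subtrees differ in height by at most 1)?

Tree (level-order array): [1, None, 11, None, 12, None, 21, None, 32, None, 41, None, 42]
Definition: a tree is height-balanced if, at every node, |h(left) - h(right)| <= 1 (empty subtree has height -1).
Bottom-up per-node check:
  node 42: h_left=-1, h_right=-1, diff=0 [OK], height=0
  node 41: h_left=-1, h_right=0, diff=1 [OK], height=1
  node 32: h_left=-1, h_right=1, diff=2 [FAIL (|-1-1|=2 > 1)], height=2
  node 21: h_left=-1, h_right=2, diff=3 [FAIL (|-1-2|=3 > 1)], height=3
  node 12: h_left=-1, h_right=3, diff=4 [FAIL (|-1-3|=4 > 1)], height=4
  node 11: h_left=-1, h_right=4, diff=5 [FAIL (|-1-4|=5 > 1)], height=5
  node 1: h_left=-1, h_right=5, diff=6 [FAIL (|-1-5|=6 > 1)], height=6
Node 32 violates the condition: |-1 - 1| = 2 > 1.
Result: Not balanced


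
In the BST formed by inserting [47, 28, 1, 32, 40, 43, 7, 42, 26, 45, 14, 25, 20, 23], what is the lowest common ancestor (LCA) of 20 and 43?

Tree insertion order: [47, 28, 1, 32, 40, 43, 7, 42, 26, 45, 14, 25, 20, 23]
Tree (level-order array): [47, 28, None, 1, 32, None, 7, None, 40, None, 26, None, 43, 14, None, 42, 45, None, 25, None, None, None, None, 20, None, None, 23]
In a BST, the LCA of p=20, q=43 is the first node v on the
root-to-leaf path with p <= v <= q (go left if both < v, right if both > v).
Walk from root:
  at 47: both 20 and 43 < 47, go left
  at 28: 20 <= 28 <= 43, this is the LCA
LCA = 28


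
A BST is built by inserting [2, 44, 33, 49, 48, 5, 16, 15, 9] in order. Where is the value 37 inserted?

Starting tree (level order): [2, None, 44, 33, 49, 5, None, 48, None, None, 16, None, None, 15, None, 9]
Insertion path: 2 -> 44 -> 33
Result: insert 37 as right child of 33
Final tree (level order): [2, None, 44, 33, 49, 5, 37, 48, None, None, 16, None, None, None, None, 15, None, 9]


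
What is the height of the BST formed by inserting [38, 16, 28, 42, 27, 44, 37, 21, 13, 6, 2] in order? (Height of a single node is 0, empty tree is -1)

Insertion order: [38, 16, 28, 42, 27, 44, 37, 21, 13, 6, 2]
Tree (level-order array): [38, 16, 42, 13, 28, None, 44, 6, None, 27, 37, None, None, 2, None, 21]
Compute height bottom-up (empty subtree = -1):
  height(2) = 1 + max(-1, -1) = 0
  height(6) = 1 + max(0, -1) = 1
  height(13) = 1 + max(1, -1) = 2
  height(21) = 1 + max(-1, -1) = 0
  height(27) = 1 + max(0, -1) = 1
  height(37) = 1 + max(-1, -1) = 0
  height(28) = 1 + max(1, 0) = 2
  height(16) = 1 + max(2, 2) = 3
  height(44) = 1 + max(-1, -1) = 0
  height(42) = 1 + max(-1, 0) = 1
  height(38) = 1 + max(3, 1) = 4
Height = 4


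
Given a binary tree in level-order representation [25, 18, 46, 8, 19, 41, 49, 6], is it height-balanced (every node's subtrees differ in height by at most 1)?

Tree (level-order array): [25, 18, 46, 8, 19, 41, 49, 6]
Definition: a tree is height-balanced if, at every node, |h(left) - h(right)| <= 1 (empty subtree has height -1).
Bottom-up per-node check:
  node 6: h_left=-1, h_right=-1, diff=0 [OK], height=0
  node 8: h_left=0, h_right=-1, diff=1 [OK], height=1
  node 19: h_left=-1, h_right=-1, diff=0 [OK], height=0
  node 18: h_left=1, h_right=0, diff=1 [OK], height=2
  node 41: h_left=-1, h_right=-1, diff=0 [OK], height=0
  node 49: h_left=-1, h_right=-1, diff=0 [OK], height=0
  node 46: h_left=0, h_right=0, diff=0 [OK], height=1
  node 25: h_left=2, h_right=1, diff=1 [OK], height=3
All nodes satisfy the balance condition.
Result: Balanced


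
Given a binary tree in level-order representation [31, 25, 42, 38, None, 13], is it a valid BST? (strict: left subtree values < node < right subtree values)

Level-order array: [31, 25, 42, 38, None, 13]
Validate using subtree bounds (lo, hi): at each node, require lo < value < hi,
then recurse left with hi=value and right with lo=value.
Preorder trace (stopping at first violation):
  at node 31 with bounds (-inf, +inf): OK
  at node 25 with bounds (-inf, 31): OK
  at node 38 with bounds (-inf, 25): VIOLATION
Node 38 violates its bound: not (-inf < 38 < 25).
Result: Not a valid BST


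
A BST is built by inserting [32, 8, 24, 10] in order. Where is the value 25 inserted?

Starting tree (level order): [32, 8, None, None, 24, 10]
Insertion path: 32 -> 8 -> 24
Result: insert 25 as right child of 24
Final tree (level order): [32, 8, None, None, 24, 10, 25]


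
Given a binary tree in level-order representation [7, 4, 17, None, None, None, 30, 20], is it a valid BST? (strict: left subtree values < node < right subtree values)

Level-order array: [7, 4, 17, None, None, None, 30, 20]
Validate using subtree bounds (lo, hi): at each node, require lo < value < hi,
then recurse left with hi=value and right with lo=value.
Preorder trace (stopping at first violation):
  at node 7 with bounds (-inf, +inf): OK
  at node 4 with bounds (-inf, 7): OK
  at node 17 with bounds (7, +inf): OK
  at node 30 with bounds (17, +inf): OK
  at node 20 with bounds (17, 30): OK
No violation found at any node.
Result: Valid BST


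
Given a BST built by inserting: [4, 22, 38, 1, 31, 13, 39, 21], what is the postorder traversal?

Tree insertion order: [4, 22, 38, 1, 31, 13, 39, 21]
Tree (level-order array): [4, 1, 22, None, None, 13, 38, None, 21, 31, 39]
Postorder traversal: [1, 21, 13, 31, 39, 38, 22, 4]


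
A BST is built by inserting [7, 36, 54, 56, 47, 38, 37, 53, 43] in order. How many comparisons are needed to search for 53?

Search path for 53: 7 -> 36 -> 54 -> 47 -> 53
Found: True
Comparisons: 5


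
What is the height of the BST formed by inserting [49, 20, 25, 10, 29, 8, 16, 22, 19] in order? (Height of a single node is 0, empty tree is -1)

Insertion order: [49, 20, 25, 10, 29, 8, 16, 22, 19]
Tree (level-order array): [49, 20, None, 10, 25, 8, 16, 22, 29, None, None, None, 19]
Compute height bottom-up (empty subtree = -1):
  height(8) = 1 + max(-1, -1) = 0
  height(19) = 1 + max(-1, -1) = 0
  height(16) = 1 + max(-1, 0) = 1
  height(10) = 1 + max(0, 1) = 2
  height(22) = 1 + max(-1, -1) = 0
  height(29) = 1 + max(-1, -1) = 0
  height(25) = 1 + max(0, 0) = 1
  height(20) = 1 + max(2, 1) = 3
  height(49) = 1 + max(3, -1) = 4
Height = 4


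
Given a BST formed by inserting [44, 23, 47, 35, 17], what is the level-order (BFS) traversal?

Tree insertion order: [44, 23, 47, 35, 17]
Tree (level-order array): [44, 23, 47, 17, 35]
BFS from the root, enqueuing left then right child of each popped node:
  queue [44] -> pop 44, enqueue [23, 47], visited so far: [44]
  queue [23, 47] -> pop 23, enqueue [17, 35], visited so far: [44, 23]
  queue [47, 17, 35] -> pop 47, enqueue [none], visited so far: [44, 23, 47]
  queue [17, 35] -> pop 17, enqueue [none], visited so far: [44, 23, 47, 17]
  queue [35] -> pop 35, enqueue [none], visited so far: [44, 23, 47, 17, 35]
Result: [44, 23, 47, 17, 35]


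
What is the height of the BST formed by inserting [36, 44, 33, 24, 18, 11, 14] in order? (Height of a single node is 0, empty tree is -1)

Insertion order: [36, 44, 33, 24, 18, 11, 14]
Tree (level-order array): [36, 33, 44, 24, None, None, None, 18, None, 11, None, None, 14]
Compute height bottom-up (empty subtree = -1):
  height(14) = 1 + max(-1, -1) = 0
  height(11) = 1 + max(-1, 0) = 1
  height(18) = 1 + max(1, -1) = 2
  height(24) = 1 + max(2, -1) = 3
  height(33) = 1 + max(3, -1) = 4
  height(44) = 1 + max(-1, -1) = 0
  height(36) = 1 + max(4, 0) = 5
Height = 5


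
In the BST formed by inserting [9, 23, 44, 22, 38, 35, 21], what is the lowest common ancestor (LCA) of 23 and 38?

Tree insertion order: [9, 23, 44, 22, 38, 35, 21]
Tree (level-order array): [9, None, 23, 22, 44, 21, None, 38, None, None, None, 35]
In a BST, the LCA of p=23, q=38 is the first node v on the
root-to-leaf path with p <= v <= q (go left if both < v, right if both > v).
Walk from root:
  at 9: both 23 and 38 > 9, go right
  at 23: 23 <= 23 <= 38, this is the LCA
LCA = 23


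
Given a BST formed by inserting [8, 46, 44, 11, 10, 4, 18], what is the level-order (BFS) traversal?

Tree insertion order: [8, 46, 44, 11, 10, 4, 18]
Tree (level-order array): [8, 4, 46, None, None, 44, None, 11, None, 10, 18]
BFS from the root, enqueuing left then right child of each popped node:
  queue [8] -> pop 8, enqueue [4, 46], visited so far: [8]
  queue [4, 46] -> pop 4, enqueue [none], visited so far: [8, 4]
  queue [46] -> pop 46, enqueue [44], visited so far: [8, 4, 46]
  queue [44] -> pop 44, enqueue [11], visited so far: [8, 4, 46, 44]
  queue [11] -> pop 11, enqueue [10, 18], visited so far: [8, 4, 46, 44, 11]
  queue [10, 18] -> pop 10, enqueue [none], visited so far: [8, 4, 46, 44, 11, 10]
  queue [18] -> pop 18, enqueue [none], visited so far: [8, 4, 46, 44, 11, 10, 18]
Result: [8, 4, 46, 44, 11, 10, 18]


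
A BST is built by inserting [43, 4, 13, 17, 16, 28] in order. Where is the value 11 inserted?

Starting tree (level order): [43, 4, None, None, 13, None, 17, 16, 28]
Insertion path: 43 -> 4 -> 13
Result: insert 11 as left child of 13
Final tree (level order): [43, 4, None, None, 13, 11, 17, None, None, 16, 28]


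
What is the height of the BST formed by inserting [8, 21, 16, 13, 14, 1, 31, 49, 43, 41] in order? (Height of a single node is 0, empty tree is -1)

Insertion order: [8, 21, 16, 13, 14, 1, 31, 49, 43, 41]
Tree (level-order array): [8, 1, 21, None, None, 16, 31, 13, None, None, 49, None, 14, 43, None, None, None, 41]
Compute height bottom-up (empty subtree = -1):
  height(1) = 1 + max(-1, -1) = 0
  height(14) = 1 + max(-1, -1) = 0
  height(13) = 1 + max(-1, 0) = 1
  height(16) = 1 + max(1, -1) = 2
  height(41) = 1 + max(-1, -1) = 0
  height(43) = 1 + max(0, -1) = 1
  height(49) = 1 + max(1, -1) = 2
  height(31) = 1 + max(-1, 2) = 3
  height(21) = 1 + max(2, 3) = 4
  height(8) = 1 + max(0, 4) = 5
Height = 5


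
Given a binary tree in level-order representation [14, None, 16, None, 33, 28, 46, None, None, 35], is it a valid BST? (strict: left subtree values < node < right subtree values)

Level-order array: [14, None, 16, None, 33, 28, 46, None, None, 35]
Validate using subtree bounds (lo, hi): at each node, require lo < value < hi,
then recurse left with hi=value and right with lo=value.
Preorder trace (stopping at first violation):
  at node 14 with bounds (-inf, +inf): OK
  at node 16 with bounds (14, +inf): OK
  at node 33 with bounds (16, +inf): OK
  at node 28 with bounds (16, 33): OK
  at node 46 with bounds (33, +inf): OK
  at node 35 with bounds (33, 46): OK
No violation found at any node.
Result: Valid BST


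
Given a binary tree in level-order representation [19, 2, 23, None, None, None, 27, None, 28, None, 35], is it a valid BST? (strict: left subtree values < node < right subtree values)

Level-order array: [19, 2, 23, None, None, None, 27, None, 28, None, 35]
Validate using subtree bounds (lo, hi): at each node, require lo < value < hi,
then recurse left with hi=value and right with lo=value.
Preorder trace (stopping at first violation):
  at node 19 with bounds (-inf, +inf): OK
  at node 2 with bounds (-inf, 19): OK
  at node 23 with bounds (19, +inf): OK
  at node 27 with bounds (23, +inf): OK
  at node 28 with bounds (27, +inf): OK
  at node 35 with bounds (28, +inf): OK
No violation found at any node.
Result: Valid BST


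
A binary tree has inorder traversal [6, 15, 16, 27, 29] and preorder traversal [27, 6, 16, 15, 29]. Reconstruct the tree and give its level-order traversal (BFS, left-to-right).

Inorder:  [6, 15, 16, 27, 29]
Preorder: [27, 6, 16, 15, 29]
Algorithm: preorder visits root first, so consume preorder in order;
for each root, split the current inorder slice at that value into
left-subtree inorder and right-subtree inorder, then recurse.
Recursive splits:
  root=27; inorder splits into left=[6, 15, 16], right=[29]
  root=6; inorder splits into left=[], right=[15, 16]
  root=16; inorder splits into left=[15], right=[]
  root=15; inorder splits into left=[], right=[]
  root=29; inorder splits into left=[], right=[]
Reconstructed level-order: [27, 6, 29, 16, 15]


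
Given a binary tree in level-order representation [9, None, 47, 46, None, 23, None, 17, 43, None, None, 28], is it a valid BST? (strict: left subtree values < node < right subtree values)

Level-order array: [9, None, 47, 46, None, 23, None, 17, 43, None, None, 28]
Validate using subtree bounds (lo, hi): at each node, require lo < value < hi,
then recurse left with hi=value and right with lo=value.
Preorder trace (stopping at first violation):
  at node 9 with bounds (-inf, +inf): OK
  at node 47 with bounds (9, +inf): OK
  at node 46 with bounds (9, 47): OK
  at node 23 with bounds (9, 46): OK
  at node 17 with bounds (9, 23): OK
  at node 43 with bounds (23, 46): OK
  at node 28 with bounds (23, 43): OK
No violation found at any node.
Result: Valid BST


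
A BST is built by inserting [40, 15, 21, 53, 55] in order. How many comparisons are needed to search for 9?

Search path for 9: 40 -> 15
Found: False
Comparisons: 2


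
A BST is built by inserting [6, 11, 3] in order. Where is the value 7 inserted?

Starting tree (level order): [6, 3, 11]
Insertion path: 6 -> 11
Result: insert 7 as left child of 11
Final tree (level order): [6, 3, 11, None, None, 7]


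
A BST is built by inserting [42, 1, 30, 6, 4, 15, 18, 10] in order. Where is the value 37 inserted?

Starting tree (level order): [42, 1, None, None, 30, 6, None, 4, 15, None, None, 10, 18]
Insertion path: 42 -> 1 -> 30
Result: insert 37 as right child of 30
Final tree (level order): [42, 1, None, None, 30, 6, 37, 4, 15, None, None, None, None, 10, 18]


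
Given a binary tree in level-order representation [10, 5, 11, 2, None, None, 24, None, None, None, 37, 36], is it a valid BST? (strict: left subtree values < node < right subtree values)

Level-order array: [10, 5, 11, 2, None, None, 24, None, None, None, 37, 36]
Validate using subtree bounds (lo, hi): at each node, require lo < value < hi,
then recurse left with hi=value and right with lo=value.
Preorder trace (stopping at first violation):
  at node 10 with bounds (-inf, +inf): OK
  at node 5 with bounds (-inf, 10): OK
  at node 2 with bounds (-inf, 5): OK
  at node 11 with bounds (10, +inf): OK
  at node 24 with bounds (11, +inf): OK
  at node 37 with bounds (24, +inf): OK
  at node 36 with bounds (24, 37): OK
No violation found at any node.
Result: Valid BST


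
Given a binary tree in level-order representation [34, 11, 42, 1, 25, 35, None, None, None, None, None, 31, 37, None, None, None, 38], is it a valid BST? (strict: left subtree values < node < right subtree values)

Level-order array: [34, 11, 42, 1, 25, 35, None, None, None, None, None, 31, 37, None, None, None, 38]
Validate using subtree bounds (lo, hi): at each node, require lo < value < hi,
then recurse left with hi=value and right with lo=value.
Preorder trace (stopping at first violation):
  at node 34 with bounds (-inf, +inf): OK
  at node 11 with bounds (-inf, 34): OK
  at node 1 with bounds (-inf, 11): OK
  at node 25 with bounds (11, 34): OK
  at node 42 with bounds (34, +inf): OK
  at node 35 with bounds (34, 42): OK
  at node 31 with bounds (34, 35): VIOLATION
Node 31 violates its bound: not (34 < 31 < 35).
Result: Not a valid BST


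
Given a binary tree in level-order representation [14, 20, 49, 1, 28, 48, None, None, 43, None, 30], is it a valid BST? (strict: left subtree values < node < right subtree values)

Level-order array: [14, 20, 49, 1, 28, 48, None, None, 43, None, 30]
Validate using subtree bounds (lo, hi): at each node, require lo < value < hi,
then recurse left with hi=value and right with lo=value.
Preorder trace (stopping at first violation):
  at node 14 with bounds (-inf, +inf): OK
  at node 20 with bounds (-inf, 14): VIOLATION
Node 20 violates its bound: not (-inf < 20 < 14).
Result: Not a valid BST


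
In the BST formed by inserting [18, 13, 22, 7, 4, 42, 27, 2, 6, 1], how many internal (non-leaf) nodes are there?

Tree built from: [18, 13, 22, 7, 4, 42, 27, 2, 6, 1]
Tree (level-order array): [18, 13, 22, 7, None, None, 42, 4, None, 27, None, 2, 6, None, None, 1]
Rule: An internal node has at least one child.
Per-node child counts:
  node 18: 2 child(ren)
  node 13: 1 child(ren)
  node 7: 1 child(ren)
  node 4: 2 child(ren)
  node 2: 1 child(ren)
  node 1: 0 child(ren)
  node 6: 0 child(ren)
  node 22: 1 child(ren)
  node 42: 1 child(ren)
  node 27: 0 child(ren)
Matching nodes: [18, 13, 7, 4, 2, 22, 42]
Count of internal (non-leaf) nodes: 7


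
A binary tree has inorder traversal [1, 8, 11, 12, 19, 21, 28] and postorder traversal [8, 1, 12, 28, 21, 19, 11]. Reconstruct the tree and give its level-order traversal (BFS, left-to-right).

Inorder:   [1, 8, 11, 12, 19, 21, 28]
Postorder: [8, 1, 12, 28, 21, 19, 11]
Algorithm: postorder visits root last, so walk postorder right-to-left;
each value is the root of the current inorder slice — split it at that
value, recurse on the right subtree first, then the left.
Recursive splits:
  root=11; inorder splits into left=[1, 8], right=[12, 19, 21, 28]
  root=19; inorder splits into left=[12], right=[21, 28]
  root=21; inorder splits into left=[], right=[28]
  root=28; inorder splits into left=[], right=[]
  root=12; inorder splits into left=[], right=[]
  root=1; inorder splits into left=[], right=[8]
  root=8; inorder splits into left=[], right=[]
Reconstructed level-order: [11, 1, 19, 8, 12, 21, 28]


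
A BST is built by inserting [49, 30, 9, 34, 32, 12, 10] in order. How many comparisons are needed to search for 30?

Search path for 30: 49 -> 30
Found: True
Comparisons: 2


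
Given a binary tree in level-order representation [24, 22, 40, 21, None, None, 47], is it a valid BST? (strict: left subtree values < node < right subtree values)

Level-order array: [24, 22, 40, 21, None, None, 47]
Validate using subtree bounds (lo, hi): at each node, require lo < value < hi,
then recurse left with hi=value and right with lo=value.
Preorder trace (stopping at first violation):
  at node 24 with bounds (-inf, +inf): OK
  at node 22 with bounds (-inf, 24): OK
  at node 21 with bounds (-inf, 22): OK
  at node 40 with bounds (24, +inf): OK
  at node 47 with bounds (40, +inf): OK
No violation found at any node.
Result: Valid BST


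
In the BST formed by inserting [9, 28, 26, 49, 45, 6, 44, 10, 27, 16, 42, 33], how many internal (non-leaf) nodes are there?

Tree built from: [9, 28, 26, 49, 45, 6, 44, 10, 27, 16, 42, 33]
Tree (level-order array): [9, 6, 28, None, None, 26, 49, 10, 27, 45, None, None, 16, None, None, 44, None, None, None, 42, None, 33]
Rule: An internal node has at least one child.
Per-node child counts:
  node 9: 2 child(ren)
  node 6: 0 child(ren)
  node 28: 2 child(ren)
  node 26: 2 child(ren)
  node 10: 1 child(ren)
  node 16: 0 child(ren)
  node 27: 0 child(ren)
  node 49: 1 child(ren)
  node 45: 1 child(ren)
  node 44: 1 child(ren)
  node 42: 1 child(ren)
  node 33: 0 child(ren)
Matching nodes: [9, 28, 26, 10, 49, 45, 44, 42]
Count of internal (non-leaf) nodes: 8


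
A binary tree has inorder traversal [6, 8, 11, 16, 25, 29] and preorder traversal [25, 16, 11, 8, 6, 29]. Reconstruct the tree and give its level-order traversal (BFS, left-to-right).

Inorder:  [6, 8, 11, 16, 25, 29]
Preorder: [25, 16, 11, 8, 6, 29]
Algorithm: preorder visits root first, so consume preorder in order;
for each root, split the current inorder slice at that value into
left-subtree inorder and right-subtree inorder, then recurse.
Recursive splits:
  root=25; inorder splits into left=[6, 8, 11, 16], right=[29]
  root=16; inorder splits into left=[6, 8, 11], right=[]
  root=11; inorder splits into left=[6, 8], right=[]
  root=8; inorder splits into left=[6], right=[]
  root=6; inorder splits into left=[], right=[]
  root=29; inorder splits into left=[], right=[]
Reconstructed level-order: [25, 16, 29, 11, 8, 6]


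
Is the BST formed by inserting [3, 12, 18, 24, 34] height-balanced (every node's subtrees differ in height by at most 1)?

Tree (level-order array): [3, None, 12, None, 18, None, 24, None, 34]
Definition: a tree is height-balanced if, at every node, |h(left) - h(right)| <= 1 (empty subtree has height -1).
Bottom-up per-node check:
  node 34: h_left=-1, h_right=-1, diff=0 [OK], height=0
  node 24: h_left=-1, h_right=0, diff=1 [OK], height=1
  node 18: h_left=-1, h_right=1, diff=2 [FAIL (|-1-1|=2 > 1)], height=2
  node 12: h_left=-1, h_right=2, diff=3 [FAIL (|-1-2|=3 > 1)], height=3
  node 3: h_left=-1, h_right=3, diff=4 [FAIL (|-1-3|=4 > 1)], height=4
Node 18 violates the condition: |-1 - 1| = 2 > 1.
Result: Not balanced


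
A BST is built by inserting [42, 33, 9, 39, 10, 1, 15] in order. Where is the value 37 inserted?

Starting tree (level order): [42, 33, None, 9, 39, 1, 10, None, None, None, None, None, 15]
Insertion path: 42 -> 33 -> 39
Result: insert 37 as left child of 39
Final tree (level order): [42, 33, None, 9, 39, 1, 10, 37, None, None, None, None, 15]


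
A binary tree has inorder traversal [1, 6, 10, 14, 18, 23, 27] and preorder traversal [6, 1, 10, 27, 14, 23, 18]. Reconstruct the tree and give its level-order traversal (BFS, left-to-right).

Inorder:  [1, 6, 10, 14, 18, 23, 27]
Preorder: [6, 1, 10, 27, 14, 23, 18]
Algorithm: preorder visits root first, so consume preorder in order;
for each root, split the current inorder slice at that value into
left-subtree inorder and right-subtree inorder, then recurse.
Recursive splits:
  root=6; inorder splits into left=[1], right=[10, 14, 18, 23, 27]
  root=1; inorder splits into left=[], right=[]
  root=10; inorder splits into left=[], right=[14, 18, 23, 27]
  root=27; inorder splits into left=[14, 18, 23], right=[]
  root=14; inorder splits into left=[], right=[18, 23]
  root=23; inorder splits into left=[18], right=[]
  root=18; inorder splits into left=[], right=[]
Reconstructed level-order: [6, 1, 10, 27, 14, 23, 18]


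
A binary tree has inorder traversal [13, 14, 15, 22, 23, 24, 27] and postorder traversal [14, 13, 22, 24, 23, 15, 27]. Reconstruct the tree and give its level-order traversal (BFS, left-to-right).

Inorder:   [13, 14, 15, 22, 23, 24, 27]
Postorder: [14, 13, 22, 24, 23, 15, 27]
Algorithm: postorder visits root last, so walk postorder right-to-left;
each value is the root of the current inorder slice — split it at that
value, recurse on the right subtree first, then the left.
Recursive splits:
  root=27; inorder splits into left=[13, 14, 15, 22, 23, 24], right=[]
  root=15; inorder splits into left=[13, 14], right=[22, 23, 24]
  root=23; inorder splits into left=[22], right=[24]
  root=24; inorder splits into left=[], right=[]
  root=22; inorder splits into left=[], right=[]
  root=13; inorder splits into left=[], right=[14]
  root=14; inorder splits into left=[], right=[]
Reconstructed level-order: [27, 15, 13, 23, 14, 22, 24]


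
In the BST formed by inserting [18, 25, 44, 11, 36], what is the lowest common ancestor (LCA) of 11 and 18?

Tree insertion order: [18, 25, 44, 11, 36]
Tree (level-order array): [18, 11, 25, None, None, None, 44, 36]
In a BST, the LCA of p=11, q=18 is the first node v on the
root-to-leaf path with p <= v <= q (go left if both < v, right if both > v).
Walk from root:
  at 18: 11 <= 18 <= 18, this is the LCA
LCA = 18


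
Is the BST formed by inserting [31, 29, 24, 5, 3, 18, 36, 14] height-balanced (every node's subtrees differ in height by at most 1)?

Tree (level-order array): [31, 29, 36, 24, None, None, None, 5, None, 3, 18, None, None, 14]
Definition: a tree is height-balanced if, at every node, |h(left) - h(right)| <= 1 (empty subtree has height -1).
Bottom-up per-node check:
  node 3: h_left=-1, h_right=-1, diff=0 [OK], height=0
  node 14: h_left=-1, h_right=-1, diff=0 [OK], height=0
  node 18: h_left=0, h_right=-1, diff=1 [OK], height=1
  node 5: h_left=0, h_right=1, diff=1 [OK], height=2
  node 24: h_left=2, h_right=-1, diff=3 [FAIL (|2--1|=3 > 1)], height=3
  node 29: h_left=3, h_right=-1, diff=4 [FAIL (|3--1|=4 > 1)], height=4
  node 36: h_left=-1, h_right=-1, diff=0 [OK], height=0
  node 31: h_left=4, h_right=0, diff=4 [FAIL (|4-0|=4 > 1)], height=5
Node 24 violates the condition: |2 - -1| = 3 > 1.
Result: Not balanced


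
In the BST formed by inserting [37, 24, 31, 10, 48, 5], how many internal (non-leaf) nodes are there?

Tree built from: [37, 24, 31, 10, 48, 5]
Tree (level-order array): [37, 24, 48, 10, 31, None, None, 5]
Rule: An internal node has at least one child.
Per-node child counts:
  node 37: 2 child(ren)
  node 24: 2 child(ren)
  node 10: 1 child(ren)
  node 5: 0 child(ren)
  node 31: 0 child(ren)
  node 48: 0 child(ren)
Matching nodes: [37, 24, 10]
Count of internal (non-leaf) nodes: 3


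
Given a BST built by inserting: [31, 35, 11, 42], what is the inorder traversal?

Tree insertion order: [31, 35, 11, 42]
Tree (level-order array): [31, 11, 35, None, None, None, 42]
Inorder traversal: [11, 31, 35, 42]


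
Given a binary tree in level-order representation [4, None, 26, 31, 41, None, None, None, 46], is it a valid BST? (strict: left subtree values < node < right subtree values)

Level-order array: [4, None, 26, 31, 41, None, None, None, 46]
Validate using subtree bounds (lo, hi): at each node, require lo < value < hi,
then recurse left with hi=value and right with lo=value.
Preorder trace (stopping at first violation):
  at node 4 with bounds (-inf, +inf): OK
  at node 26 with bounds (4, +inf): OK
  at node 31 with bounds (4, 26): VIOLATION
Node 31 violates its bound: not (4 < 31 < 26).
Result: Not a valid BST


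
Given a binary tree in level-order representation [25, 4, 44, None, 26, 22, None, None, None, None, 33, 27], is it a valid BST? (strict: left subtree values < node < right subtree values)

Level-order array: [25, 4, 44, None, 26, 22, None, None, None, None, 33, 27]
Validate using subtree bounds (lo, hi): at each node, require lo < value < hi,
then recurse left with hi=value and right with lo=value.
Preorder trace (stopping at first violation):
  at node 25 with bounds (-inf, +inf): OK
  at node 4 with bounds (-inf, 25): OK
  at node 26 with bounds (4, 25): VIOLATION
Node 26 violates its bound: not (4 < 26 < 25).
Result: Not a valid BST


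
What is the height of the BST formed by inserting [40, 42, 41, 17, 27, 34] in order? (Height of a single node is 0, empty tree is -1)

Insertion order: [40, 42, 41, 17, 27, 34]
Tree (level-order array): [40, 17, 42, None, 27, 41, None, None, 34]
Compute height bottom-up (empty subtree = -1):
  height(34) = 1 + max(-1, -1) = 0
  height(27) = 1 + max(-1, 0) = 1
  height(17) = 1 + max(-1, 1) = 2
  height(41) = 1 + max(-1, -1) = 0
  height(42) = 1 + max(0, -1) = 1
  height(40) = 1 + max(2, 1) = 3
Height = 3


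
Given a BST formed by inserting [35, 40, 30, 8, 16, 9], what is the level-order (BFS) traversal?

Tree insertion order: [35, 40, 30, 8, 16, 9]
Tree (level-order array): [35, 30, 40, 8, None, None, None, None, 16, 9]
BFS from the root, enqueuing left then right child of each popped node:
  queue [35] -> pop 35, enqueue [30, 40], visited so far: [35]
  queue [30, 40] -> pop 30, enqueue [8], visited so far: [35, 30]
  queue [40, 8] -> pop 40, enqueue [none], visited so far: [35, 30, 40]
  queue [8] -> pop 8, enqueue [16], visited so far: [35, 30, 40, 8]
  queue [16] -> pop 16, enqueue [9], visited so far: [35, 30, 40, 8, 16]
  queue [9] -> pop 9, enqueue [none], visited so far: [35, 30, 40, 8, 16, 9]
Result: [35, 30, 40, 8, 16, 9]


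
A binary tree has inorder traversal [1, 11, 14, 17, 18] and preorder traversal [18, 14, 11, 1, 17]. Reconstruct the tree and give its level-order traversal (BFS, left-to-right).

Inorder:  [1, 11, 14, 17, 18]
Preorder: [18, 14, 11, 1, 17]
Algorithm: preorder visits root first, so consume preorder in order;
for each root, split the current inorder slice at that value into
left-subtree inorder and right-subtree inorder, then recurse.
Recursive splits:
  root=18; inorder splits into left=[1, 11, 14, 17], right=[]
  root=14; inorder splits into left=[1, 11], right=[17]
  root=11; inorder splits into left=[1], right=[]
  root=1; inorder splits into left=[], right=[]
  root=17; inorder splits into left=[], right=[]
Reconstructed level-order: [18, 14, 11, 17, 1]


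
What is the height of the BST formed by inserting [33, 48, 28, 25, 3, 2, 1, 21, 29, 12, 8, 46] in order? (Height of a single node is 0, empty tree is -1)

Insertion order: [33, 48, 28, 25, 3, 2, 1, 21, 29, 12, 8, 46]
Tree (level-order array): [33, 28, 48, 25, 29, 46, None, 3, None, None, None, None, None, 2, 21, 1, None, 12, None, None, None, 8]
Compute height bottom-up (empty subtree = -1):
  height(1) = 1 + max(-1, -1) = 0
  height(2) = 1 + max(0, -1) = 1
  height(8) = 1 + max(-1, -1) = 0
  height(12) = 1 + max(0, -1) = 1
  height(21) = 1 + max(1, -1) = 2
  height(3) = 1 + max(1, 2) = 3
  height(25) = 1 + max(3, -1) = 4
  height(29) = 1 + max(-1, -1) = 0
  height(28) = 1 + max(4, 0) = 5
  height(46) = 1 + max(-1, -1) = 0
  height(48) = 1 + max(0, -1) = 1
  height(33) = 1 + max(5, 1) = 6
Height = 6


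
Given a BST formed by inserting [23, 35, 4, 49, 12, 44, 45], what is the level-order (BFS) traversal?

Tree insertion order: [23, 35, 4, 49, 12, 44, 45]
Tree (level-order array): [23, 4, 35, None, 12, None, 49, None, None, 44, None, None, 45]
BFS from the root, enqueuing left then right child of each popped node:
  queue [23] -> pop 23, enqueue [4, 35], visited so far: [23]
  queue [4, 35] -> pop 4, enqueue [12], visited so far: [23, 4]
  queue [35, 12] -> pop 35, enqueue [49], visited so far: [23, 4, 35]
  queue [12, 49] -> pop 12, enqueue [none], visited so far: [23, 4, 35, 12]
  queue [49] -> pop 49, enqueue [44], visited so far: [23, 4, 35, 12, 49]
  queue [44] -> pop 44, enqueue [45], visited so far: [23, 4, 35, 12, 49, 44]
  queue [45] -> pop 45, enqueue [none], visited so far: [23, 4, 35, 12, 49, 44, 45]
Result: [23, 4, 35, 12, 49, 44, 45]


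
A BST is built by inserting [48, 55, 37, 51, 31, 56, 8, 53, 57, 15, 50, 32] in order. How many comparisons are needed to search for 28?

Search path for 28: 48 -> 37 -> 31 -> 8 -> 15
Found: False
Comparisons: 5


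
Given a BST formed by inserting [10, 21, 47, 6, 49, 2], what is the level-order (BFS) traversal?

Tree insertion order: [10, 21, 47, 6, 49, 2]
Tree (level-order array): [10, 6, 21, 2, None, None, 47, None, None, None, 49]
BFS from the root, enqueuing left then right child of each popped node:
  queue [10] -> pop 10, enqueue [6, 21], visited so far: [10]
  queue [6, 21] -> pop 6, enqueue [2], visited so far: [10, 6]
  queue [21, 2] -> pop 21, enqueue [47], visited so far: [10, 6, 21]
  queue [2, 47] -> pop 2, enqueue [none], visited so far: [10, 6, 21, 2]
  queue [47] -> pop 47, enqueue [49], visited so far: [10, 6, 21, 2, 47]
  queue [49] -> pop 49, enqueue [none], visited so far: [10, 6, 21, 2, 47, 49]
Result: [10, 6, 21, 2, 47, 49]


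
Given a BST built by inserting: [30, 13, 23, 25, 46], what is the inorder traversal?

Tree insertion order: [30, 13, 23, 25, 46]
Tree (level-order array): [30, 13, 46, None, 23, None, None, None, 25]
Inorder traversal: [13, 23, 25, 30, 46]


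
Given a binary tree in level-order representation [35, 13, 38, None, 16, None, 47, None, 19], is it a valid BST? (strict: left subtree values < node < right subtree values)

Level-order array: [35, 13, 38, None, 16, None, 47, None, 19]
Validate using subtree bounds (lo, hi): at each node, require lo < value < hi,
then recurse left with hi=value and right with lo=value.
Preorder trace (stopping at first violation):
  at node 35 with bounds (-inf, +inf): OK
  at node 13 with bounds (-inf, 35): OK
  at node 16 with bounds (13, 35): OK
  at node 19 with bounds (16, 35): OK
  at node 38 with bounds (35, +inf): OK
  at node 47 with bounds (38, +inf): OK
No violation found at any node.
Result: Valid BST


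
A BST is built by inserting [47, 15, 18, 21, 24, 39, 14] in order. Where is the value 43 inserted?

Starting tree (level order): [47, 15, None, 14, 18, None, None, None, 21, None, 24, None, 39]
Insertion path: 47 -> 15 -> 18 -> 21 -> 24 -> 39
Result: insert 43 as right child of 39
Final tree (level order): [47, 15, None, 14, 18, None, None, None, 21, None, 24, None, 39, None, 43]
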